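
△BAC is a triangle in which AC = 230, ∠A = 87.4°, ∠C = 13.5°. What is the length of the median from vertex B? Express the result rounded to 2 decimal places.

125.08

The third angle is ∠B = 180° − ∠A − ∠C = 79.10°.
Law of sines: CB = AC·sin A/sin B ≈ 233.98.
Law of sines: BA = AC·sin C/sin B ≈ 54.679.
Median from B: ½√(2·CB² + 2·BA² − AC²) ≈ 125.08.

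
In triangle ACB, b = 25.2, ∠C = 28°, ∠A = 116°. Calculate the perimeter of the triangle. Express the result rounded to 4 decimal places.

The third angle is ∠B = 180° − ∠A − ∠C = 36.00°.
Law of sines: a = b·sin A/sin B ≈ 38.534.
Law of sines: c = b·sin C/sin B ≈ 20.128.
Semiperimeter s = (38.534+20.128+25.2)/2 = 41.931.
Perimeter = 38.534 + 20.128 + 25.2 = 83.861.

perimeter ≈ 83.8614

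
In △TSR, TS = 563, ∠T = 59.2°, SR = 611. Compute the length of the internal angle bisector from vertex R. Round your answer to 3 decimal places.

570.258

Law of sines: sin R = TS·sin T/SR ≈ 0.79148.
Since SR ≥ TS, only the acute value applies: ∠R ≈ 52.32°.
Then ∠S = 180° − ∠T − ∠R ≈ 68.48°.
Law of sines gives RT = SR·sin S/sin T ≈ 661.72.
The bisector from R has length 2·SR·RT·cos(∠R/2)/(SR+RT) ≈ 570.26.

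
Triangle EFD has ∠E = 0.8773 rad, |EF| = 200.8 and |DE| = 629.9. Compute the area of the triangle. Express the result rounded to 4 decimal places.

area ≈ 48634.0642

Area = ½·|DE|·|EF|·sin E ≈ 48634.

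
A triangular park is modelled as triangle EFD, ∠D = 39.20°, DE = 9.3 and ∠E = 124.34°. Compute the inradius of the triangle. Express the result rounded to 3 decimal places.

The third angle is ∠F = 180° − ∠D − ∠E = 16.46°.
Law of sines: FD = DE·sin E/sin F ≈ 27.101.
Law of sines: EF = DE·sin D/sin F ≈ 20.745.
Area = ½·DE·FD·sin D ≈ 79.649.
Semiperimeter s = (27.101+9.3+20.745)/2 = 28.573.
Inradius = area/s = 79.649/28.573 ≈ 2.7876.

r ≈ 2.788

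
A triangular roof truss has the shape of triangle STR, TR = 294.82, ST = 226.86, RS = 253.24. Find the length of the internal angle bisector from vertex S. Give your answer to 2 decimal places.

By the law of cosines, cos S = (RS² + ST² − TR²) / (2·RS·ST) ≈ 0.24958, so ∠S ≈ 75.55°.
The bisector from S has length 2·RS·ST·cos(∠S/2)/(RS+ST) ≈ 189.17.

t_S ≈ 189.17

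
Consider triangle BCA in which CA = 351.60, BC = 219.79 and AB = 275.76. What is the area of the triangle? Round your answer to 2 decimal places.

30304.10

Semiperimeter s = (351.6 + 275.76 + 219.79)/2 = 423.57.
Heron's formula: area = √(423.57·71.975·147.81·203.78) ≈ 30304.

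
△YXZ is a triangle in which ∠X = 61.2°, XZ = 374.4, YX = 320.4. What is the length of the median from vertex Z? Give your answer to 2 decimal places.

328.71

By the law of cosines, ZY² = YX² + XZ² − 2·YX·XZ·cos X = 1.2725e+05, so ZY ≈ 356.72.
Median from Z: ½√(2·XZ² + 2·ZY² − YX²) ≈ 328.71.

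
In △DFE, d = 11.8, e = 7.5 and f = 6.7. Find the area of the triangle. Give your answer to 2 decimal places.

area ≈ 23.25

Semiperimeter s = (11.8 + 6.7 + 7.5)/2 = 13.
Heron's formula: area = √(13·1.2·6.3·5.5) ≈ 23.25.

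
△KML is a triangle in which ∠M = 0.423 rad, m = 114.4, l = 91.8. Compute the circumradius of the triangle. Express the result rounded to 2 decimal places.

139.34

Law of sines: sin L = l·sin M/m ≈ 0.32940.
Since m ≥ l, only the acute value applies: ∠L ≈ 0.336 rad.
Then ∠K = π − ∠M − ∠L ≈ 2.383 rad.
Law of sines gives k = m·sin K/sin M ≈ 191.72.
Circumradius = m/(2 sin M) ≈ 139.34.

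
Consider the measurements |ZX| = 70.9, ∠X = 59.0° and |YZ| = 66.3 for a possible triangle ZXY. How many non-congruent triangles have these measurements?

2

|ZX|·sin X = 70.9·sin(59.0°) ≈ 60.77.
Since |ZX| sin X < |YZ| < |ZX| (60.77 < 66.3 < 70.9), two triangles exist.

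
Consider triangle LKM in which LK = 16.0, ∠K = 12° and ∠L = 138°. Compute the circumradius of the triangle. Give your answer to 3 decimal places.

The third angle is ∠M = 180° − ∠L − ∠K = 30.00°.
Law of sines: KM = LK·sin L/sin M ≈ 21.412.
Law of sines: ML = LK·sin K/sin M ≈ 6.6532.
Circumradius = LK/(2 sin M) ≈ 16.

16.000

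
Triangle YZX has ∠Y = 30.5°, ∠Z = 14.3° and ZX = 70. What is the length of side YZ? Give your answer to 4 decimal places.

The third angle is ∠X = 180° − ∠Y − ∠Z = 135.20°.
Law of sines: YZ = ZX·sin X/sin Y ≈ 97.184.

97.1836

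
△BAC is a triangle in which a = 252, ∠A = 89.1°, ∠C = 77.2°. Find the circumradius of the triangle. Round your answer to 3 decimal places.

The third angle is ∠B = 180° − ∠A − ∠C = 13.70°.
Law of sines: b = a·sin B/sin A ≈ 59.691.
Law of sines: c = a·sin C/sin A ≈ 245.77.
Circumradius = a/(2 sin A) ≈ 126.02.

126.016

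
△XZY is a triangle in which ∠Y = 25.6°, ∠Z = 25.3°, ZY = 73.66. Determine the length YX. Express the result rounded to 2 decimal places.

40.56

The third angle is ∠X = 180° − ∠Z − ∠Y = 129.10°.
Law of sines: YX = ZY·sin Z/sin X ≈ 40.564.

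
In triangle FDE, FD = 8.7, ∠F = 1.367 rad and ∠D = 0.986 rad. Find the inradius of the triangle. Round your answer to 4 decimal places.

2.8163

The third angle is ∠E = π − ∠F − ∠D = 0.789 rad.
Law of sines: DE = FD·sin F/sin E ≈ 12.011.
Law of sines: EF = FD·sin D/sin E ≈ 10.226.
Area = ½·FD·DE·sin D ≈ 43.565.
Semiperimeter s = (12.011+10.226+8.7)/2 = 15.469.
Inradius = area/s = 43.565/15.469 ≈ 2.8163.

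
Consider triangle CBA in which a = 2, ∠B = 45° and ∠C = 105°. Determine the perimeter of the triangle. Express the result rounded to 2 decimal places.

The third angle is ∠A = 180° − ∠C − ∠B = 30.00°.
Law of sines: c = a·sin C/sin A ≈ 3.8637.
Law of sines: b = a·sin B/sin A ≈ 2.8284.
Semiperimeter s = (3.8637+2.8284+2)/2 = 4.3461.
Perimeter = 3.8637 + 2.8284 + 2 = 8.6921.

8.69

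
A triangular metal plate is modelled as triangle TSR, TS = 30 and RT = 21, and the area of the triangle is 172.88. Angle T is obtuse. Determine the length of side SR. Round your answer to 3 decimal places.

From area = ½·RT·TS·sin T, we get sin T = 2·area/(RT·TS) ≈ 0.54883.
Taking the obtuse solution, ∠T ≈ 146.71°.
Law of cosines then gives SR ≈ 48.931.

48.931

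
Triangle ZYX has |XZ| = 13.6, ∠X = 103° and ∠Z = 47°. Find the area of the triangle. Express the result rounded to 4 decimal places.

The third angle is ∠Y = 180° − ∠X − ∠Z = 30.00°.
Law of sines: |YX| = |XZ|·sin Z/sin Y ≈ 19.893.
Law of sines: |ZY| = |XZ|·sin X/sin Y ≈ 26.503.
Area = ½·|XZ|·|YX|·sin X ≈ 131.8.

area ≈ 131.8042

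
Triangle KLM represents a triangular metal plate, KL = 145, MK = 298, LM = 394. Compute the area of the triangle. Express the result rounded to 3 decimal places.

Semiperimeter s = (394 + 298 + 145)/2 = 418.5.
Heron's formula: area = √(418.5·24.5·120.5·273.5) ≈ 18382.

area ≈ 18382.432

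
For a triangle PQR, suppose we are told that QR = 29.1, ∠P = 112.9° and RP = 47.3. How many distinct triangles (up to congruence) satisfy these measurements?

0

RP·sin P = 47.3·sin(112.9°) ≈ 43.57.
Since ∠P is not acute, a triangle exists only if QR > RP; here QR ≤ RP, so there is no triangle.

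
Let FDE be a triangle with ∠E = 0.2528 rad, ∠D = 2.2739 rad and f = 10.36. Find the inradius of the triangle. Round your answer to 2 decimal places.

The third angle is ∠F = π − ∠D − ∠E = 0.6149 rad.
Law of sines: d = f·sin D/sin F ≈ 13.7.
Law of sines: e = f·sin E/sin F ≈ 4.4918.
Area = ½·f·d·sin E ≈ 17.749.
Semiperimeter s = (10.36+13.7+4.4918)/2 = 14.276.
Inradius = area/s = 17.749/14.276 ≈ 1.2433.

1.24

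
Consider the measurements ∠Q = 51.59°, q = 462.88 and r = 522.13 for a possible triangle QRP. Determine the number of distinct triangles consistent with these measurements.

r·sin Q = 522.13·sin(51.59°) ≈ 409.1.
Since r sin Q < q < r (409.1 < 462.88 < 522.13), two triangles exist.

2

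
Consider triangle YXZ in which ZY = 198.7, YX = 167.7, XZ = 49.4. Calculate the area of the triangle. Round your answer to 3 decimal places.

Semiperimeter s = (49.4 + 198.7 + 167.7)/2 = 207.9.
Heron's formula: area = √(207.9·158.5·9.2·40.2) ≈ 3491.

3490.992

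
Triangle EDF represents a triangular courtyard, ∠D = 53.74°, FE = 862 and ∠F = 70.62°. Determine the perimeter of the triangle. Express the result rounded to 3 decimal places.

The third angle is ∠E = 180° − ∠D − ∠F = 55.64°.
Law of sines: DF = FE·sin E/sin D ≈ 882.49.
Law of sines: ED = FE·sin F/sin D ≈ 1008.5.
Semiperimeter s = (882.49+862+1008.5)/2 = 1376.5.
Perimeter = 882.49 + 862 + 1008.5 = 2752.9.

perimeter ≈ 2752.943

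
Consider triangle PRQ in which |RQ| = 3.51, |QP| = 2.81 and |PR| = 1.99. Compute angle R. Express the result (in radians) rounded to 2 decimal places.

0.93

By the law of cosines, cos R = (|PR|² + |RQ|² − |QP|²) / (2·|PR|·|RQ|) ≈ 0.60016, so ∠R ≈ 0.9271 rad.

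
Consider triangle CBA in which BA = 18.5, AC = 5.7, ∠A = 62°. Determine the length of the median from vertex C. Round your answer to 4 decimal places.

8.2793

By the law of cosines, CB² = BA² + AC² − 2·BA·AC·cos A = 275.73, so CB ≈ 16.605.
Median from C: ½√(2·AC² + 2·CB² − BA²) ≈ 8.2793.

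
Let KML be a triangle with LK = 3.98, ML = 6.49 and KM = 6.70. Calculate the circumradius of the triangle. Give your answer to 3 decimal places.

R ≈ 3.463

By the law of cosines, cos K = (LK² + KM² − ML²) / (2·LK·KM) ≈ 0.34895, so ∠K ≈ 69.58°.
Circumradius = ML/(2 sin K) ≈ 3.4627.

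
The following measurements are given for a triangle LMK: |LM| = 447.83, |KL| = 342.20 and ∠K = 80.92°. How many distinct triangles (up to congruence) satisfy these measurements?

1

|KL|·sin K = 342.20·sin(80.92°) ≈ 337.9.
Since |LM| ≥ |KL|, exactly one triangle exists.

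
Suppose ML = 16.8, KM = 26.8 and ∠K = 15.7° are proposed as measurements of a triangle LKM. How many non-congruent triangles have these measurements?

2

KM·sin K = 26.8·sin(15.7°) ≈ 7.252.
Since KM sin K < ML < KM (7.252 < 16.8 < 26.8), two triangles exist.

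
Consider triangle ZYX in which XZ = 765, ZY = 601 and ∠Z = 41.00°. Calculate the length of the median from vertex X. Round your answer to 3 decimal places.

573.181

By the law of cosines, YX² = XZ² + ZY² − 2·XZ·ZY·cos Z = 2.5245e+05, so YX ≈ 502.44.
Median from X: ½√(2·YX² + 2·XZ² − ZY²) ≈ 573.18.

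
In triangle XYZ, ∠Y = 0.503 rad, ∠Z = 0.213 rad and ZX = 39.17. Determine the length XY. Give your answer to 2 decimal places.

The third angle is ∠X = π − ∠Y − ∠Z = 2.426 rad.
Law of sines: XY = ZX·sin Z/sin Y ≈ 17.177.

17.18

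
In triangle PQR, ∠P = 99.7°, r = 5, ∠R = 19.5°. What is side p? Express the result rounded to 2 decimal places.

14.76

The third angle is ∠Q = 180° − ∠R − ∠P = 60.80°.
Law of sines: p = r·sin P/sin R ≈ 14.765.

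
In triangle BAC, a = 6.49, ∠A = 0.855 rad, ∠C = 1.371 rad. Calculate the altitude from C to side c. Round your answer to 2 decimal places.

5.15

The third angle is ∠B = π − ∠A − ∠C = 0.916 rad.
Law of sines: b = a·sin B/sin A ≈ 6.8199.
Law of sines: c = a·sin C/sin A ≈ 8.4298.
Area = ½·a·b·sin C ≈ 21.69.
The altitude from C has length 2·area/c ≈ 5.1461.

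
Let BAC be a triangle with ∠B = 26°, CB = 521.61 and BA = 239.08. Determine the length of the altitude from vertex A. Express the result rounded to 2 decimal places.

By the law of cosines, AC² = CB² + BA² − 2·CB·BA·cos B = 1.0507e+05, so AC ≈ 324.14.
Area = ½·CB·BA·sin B ≈ 27334.
The altitude from A has length 2·area/CB ≈ 104.81.

h_A ≈ 104.81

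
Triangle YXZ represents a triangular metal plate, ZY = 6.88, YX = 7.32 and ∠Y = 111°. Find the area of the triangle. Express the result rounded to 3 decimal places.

23.508

Area = ½·ZY·YX·sin Y ≈ 23.508.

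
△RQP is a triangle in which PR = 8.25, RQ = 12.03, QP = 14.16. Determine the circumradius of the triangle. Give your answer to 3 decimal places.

By the law of cosines, cos R = (PR² + RQ² − QP²) / (2·PR·RQ) ≈ 0.06185, so ∠R ≈ 86.45°.
Circumradius = QP/(2 sin R) ≈ 7.0936.

7.094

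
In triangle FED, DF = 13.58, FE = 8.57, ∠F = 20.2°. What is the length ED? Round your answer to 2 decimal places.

By the law of cosines, ED² = DF² + FE² − 2·DF·FE·cos F = 39.417, so ED ≈ 6.2783.

6.28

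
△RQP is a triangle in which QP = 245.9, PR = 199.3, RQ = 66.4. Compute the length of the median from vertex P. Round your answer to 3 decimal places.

221.340

Median from P: ½√(2·QP² + 2·PR² − RQ²) ≈ 221.34.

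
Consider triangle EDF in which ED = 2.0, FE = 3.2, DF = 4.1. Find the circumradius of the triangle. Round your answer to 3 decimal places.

By the law of cosines, cos E = (FE² + ED² − DF²) / (2·FE·ED) ≈ -0.20078, so ∠E ≈ 101.58°.
Circumradius = DF/(2 sin E) ≈ 2.0926.

R ≈ 2.093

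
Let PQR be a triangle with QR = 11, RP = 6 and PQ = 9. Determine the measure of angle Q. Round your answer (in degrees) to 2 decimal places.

By the law of cosines, cos Q = (PQ² + QR² − RP²) / (2·PQ·QR) ≈ 0.83838, so ∠Q ≈ 33.03°.

∠Q ≈ 33.03°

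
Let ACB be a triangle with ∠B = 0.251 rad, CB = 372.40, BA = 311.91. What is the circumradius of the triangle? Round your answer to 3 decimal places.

By the law of cosines, AC² = CB² + BA² − 2·CB·BA·cos B = 10939, so AC ≈ 104.59.
Area = ½·CB·BA·sin B ≈ 14425.
Circumradius = AC/(2 sin B) ≈ 210.55.

R ≈ 210.546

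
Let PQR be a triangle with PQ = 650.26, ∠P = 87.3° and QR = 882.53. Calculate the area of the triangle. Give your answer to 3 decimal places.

203984.933

Law of sines: sin R = PQ·sin P/QR ≈ 0.73600.
Since QR ≥ PQ, only the acute value applies: ∠R ≈ 47.39°.
Then ∠Q = 180° − ∠P − ∠R ≈ 45.31°.
Law of sines gives RP = QR·sin Q/sin P ≈ 628.09.
Area = ½·QR·PQ·sin Q ≈ 2.0398e+05.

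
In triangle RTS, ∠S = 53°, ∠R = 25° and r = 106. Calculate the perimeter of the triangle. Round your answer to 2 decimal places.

The third angle is ∠T = 180° − ∠S − ∠R = 102.00°.
Law of sines: t = r·sin T/sin R ≈ 245.34.
Law of sines: s = r·sin S/sin R ≈ 200.31.
Semiperimeter p = (106+245.34+200.31)/2 = 275.82.
Perimeter = 106 + 245.34 + 200.31 = 551.65.

551.65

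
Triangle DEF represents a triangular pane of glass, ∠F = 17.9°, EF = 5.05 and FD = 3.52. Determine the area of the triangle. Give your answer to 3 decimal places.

Area = ½·EF·FD·sin F ≈ 2.7318.

area ≈ 2.732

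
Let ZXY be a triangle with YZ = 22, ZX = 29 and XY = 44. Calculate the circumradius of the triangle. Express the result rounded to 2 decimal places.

By the law of cosines, cos Z = (YZ² + ZX² − XY²) / (2·YZ·ZX) ≈ -0.47884, so ∠Z ≈ 118.61°.
Circumradius = XY/(2 sin Z) ≈ 25.06.

R ≈ 25.06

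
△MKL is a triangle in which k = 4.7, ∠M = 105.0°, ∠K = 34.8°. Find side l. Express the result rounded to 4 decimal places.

5.3155

The third angle is ∠L = 180° − ∠M − ∠K = 40.20°.
Law of sines: l = k·sin L/sin K ≈ 5.3155.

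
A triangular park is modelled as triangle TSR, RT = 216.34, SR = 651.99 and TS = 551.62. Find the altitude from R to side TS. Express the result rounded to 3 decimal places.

h_R ≈ 205.678

Semiperimeter s = (651.99 + 216.34 + 551.62)/2 = 709.98.
Heron's formula: area = √(709.98·57.985·493.63·158.36) ≈ 56728.
The altitude from R has length 2·area/TS ≈ 205.68.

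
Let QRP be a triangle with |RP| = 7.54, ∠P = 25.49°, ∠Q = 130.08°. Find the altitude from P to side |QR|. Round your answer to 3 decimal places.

h_P ≈ 3.118

The third angle is ∠R = 180° − ∠P − ∠Q = 24.43°.
Law of sines: |PQ| = |RP|·sin R/sin Q ≈ 4.0756.
Law of sines: |QR| = |RP|·sin P/sin Q ≈ 4.2408.
Area = ½·|RP|·|PQ|·sin P ≈ 6.6123.
The altitude from P has length 2·area/|QR| ≈ 3.1184.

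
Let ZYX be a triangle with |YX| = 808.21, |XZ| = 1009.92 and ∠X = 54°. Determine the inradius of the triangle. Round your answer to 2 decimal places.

r ≈ 247.98

By the law of cosines, |ZY|² = |YX|² + |XZ|² − 2·|YX|·|XZ|·cos X = 7.1361e+05, so |ZY| ≈ 844.75.
Area = ½·|YX|·|XZ|·sin X ≈ 3.3017e+05.
Semiperimeter s = (808.21+1009.9+844.75)/2 = 1331.4.
Inradius = area/s = 3.3017e+05/1331.4 ≈ 247.98.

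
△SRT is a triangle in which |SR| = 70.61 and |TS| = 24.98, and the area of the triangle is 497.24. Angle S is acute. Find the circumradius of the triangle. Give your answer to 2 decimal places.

From area = ½·|TS|·|SR|·sin S, we get sin S = 2·area/(|TS|·|SR|) ≈ 0.56382.
Taking the acute solution, ∠S ≈ 34.32°.
Law of cosines then gives |RT| ≈ 51.926.
Circumradius = |RT|/(2 sin S) ≈ 46.048.

46.05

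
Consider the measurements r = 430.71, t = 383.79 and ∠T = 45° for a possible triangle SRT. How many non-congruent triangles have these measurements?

2

r·sin T = 430.71·sin(45°) ≈ 304.6.
Since r sin T < t < r (304.6 < 383.79 < 430.71), two triangles exist.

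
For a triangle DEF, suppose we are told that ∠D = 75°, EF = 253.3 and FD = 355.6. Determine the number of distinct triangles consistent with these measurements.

0

FD·sin D = 355.6·sin(75°) ≈ 343.5.
Since EF = 253.3 < 343.5 = FD sin D, no triangle exists.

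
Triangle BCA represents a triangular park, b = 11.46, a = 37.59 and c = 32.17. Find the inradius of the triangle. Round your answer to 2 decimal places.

Semiperimeter s = (11.46 + 32.17 + 37.59)/2 = 40.61.
Heron's formula: area = √(40.61·29.15·8.44·3.02) ≈ 173.7.
Inradius = area/s = 173.7/40.61 ≈ 4.2774.

r ≈ 4.28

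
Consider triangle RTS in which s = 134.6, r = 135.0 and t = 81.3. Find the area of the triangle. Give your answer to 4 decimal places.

area ≈ 5224.4688

Semiperimeter p = (135 + 81.3 + 134.6)/2 = 175.45.
Heron's formula: area = √(175.45·40.45·94.15·40.85) ≈ 5224.5.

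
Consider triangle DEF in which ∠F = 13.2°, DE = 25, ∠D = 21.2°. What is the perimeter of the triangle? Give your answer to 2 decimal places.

perimeter ≈ 126.44

The third angle is ∠E = 180° − ∠F − ∠D = 145.60°.
Law of sines: EF = DE·sin D/sin F ≈ 39.591.
Law of sines: FD = DE·sin E/sin F ≈ 61.853.
Semiperimeter s = (39.591+61.853+25)/2 = 63.222.
Perimeter = 39.591 + 61.853 + 25 = 126.44.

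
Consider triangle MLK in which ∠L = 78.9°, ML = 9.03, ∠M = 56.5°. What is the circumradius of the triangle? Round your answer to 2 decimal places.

The third angle is ∠K = 180° − ∠M − ∠L = 44.60°.
Law of sines: LK = ML·sin M/sin K ≈ 10.724.
Law of sines: KM = ML·sin L/sin K ≈ 12.62.
Circumradius = ML/(2 sin K) ≈ 6.4302.

R ≈ 6.43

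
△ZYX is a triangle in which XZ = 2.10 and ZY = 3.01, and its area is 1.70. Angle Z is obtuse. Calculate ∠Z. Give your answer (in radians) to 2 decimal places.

∠Z ≈ 2.57 rad

From area = ½·XZ·ZY·sin Z, we get sin Z = 2·area/(XZ·ZY) ≈ 0.53789.
Taking the obtuse solution, ∠Z ≈ 2.574 rad.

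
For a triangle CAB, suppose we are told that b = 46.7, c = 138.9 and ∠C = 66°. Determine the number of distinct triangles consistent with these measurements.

b·sin C = 46.7·sin(66°) ≈ 42.66.
Since c ≥ b, exactly one triangle exists.

1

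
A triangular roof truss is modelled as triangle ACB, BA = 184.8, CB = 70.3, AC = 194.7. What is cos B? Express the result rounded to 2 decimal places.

By the law of cosines, cos B = (CB² + BA² − AC²) / (2·CB·BA) ≈ 0.04561, so ∠B ≈ 87.39°.

0.05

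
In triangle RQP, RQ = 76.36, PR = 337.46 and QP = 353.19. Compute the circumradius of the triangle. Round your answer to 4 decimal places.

By the law of cosines, cos R = (PR² + RQ² − QP²) / (2·PR·RQ) ≈ -0.09766, so ∠R ≈ 95.60°.
Circumradius = QP/(2 sin R) ≈ 177.44.

177.4432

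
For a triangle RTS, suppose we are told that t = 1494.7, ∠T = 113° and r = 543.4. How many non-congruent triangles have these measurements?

r·sin T = 543.4·sin(113°) ≈ 500.2.
Since ∠T is not acute, a triangle exists only if t > r; here t > r, so there is exactly one triangle.

1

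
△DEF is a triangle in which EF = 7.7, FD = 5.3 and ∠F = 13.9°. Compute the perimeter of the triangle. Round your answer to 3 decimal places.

15.855

By the law of cosines, DE² = EF² + FD² − 2·EF·FD·cos F = 8.1501, so DE ≈ 2.8548.
Semiperimeter s = (7.7+5.3+2.8548)/2 = 7.9274.
Perimeter = 7.7 + 5.3 + 2.8548 = 15.855.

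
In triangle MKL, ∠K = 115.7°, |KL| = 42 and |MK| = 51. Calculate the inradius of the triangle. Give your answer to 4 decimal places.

By the law of cosines, |LM|² = |MK|² + |KL|² − 2·|MK|·|KL|·cos K = 6222.8, so |LM| ≈ 78.885.
Area = ½·|MK|·|KL|·sin K ≈ 965.05.
Semiperimeter s = (42+78.885+51)/2 = 85.942.
Inradius = area/s = 965.05/85.942 ≈ 11.229.

r ≈ 11.2291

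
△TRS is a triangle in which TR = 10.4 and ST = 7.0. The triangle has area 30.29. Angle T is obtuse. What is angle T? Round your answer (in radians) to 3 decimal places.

∠T ≈ 2.159 rad

From area = ½·ST·TR·sin T, we get sin T = 2·area/(ST·TR) ≈ 0.83214.
Taking the obtuse solution, ∠T ≈ 2.159 rad.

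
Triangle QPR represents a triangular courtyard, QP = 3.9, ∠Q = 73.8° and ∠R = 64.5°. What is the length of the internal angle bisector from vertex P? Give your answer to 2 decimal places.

t_P ≈ 3.76

The third angle is ∠P = 180° − ∠R − ∠Q = 41.70°.
Law of sines: PR = QP·sin Q/sin R ≈ 4.1494.
Law of sines: RQ = QP·sin P/sin R ≈ 2.8744.
The bisector from P has length 2·QP·PR·cos(∠P/2)/(QP+PR) ≈ 3.7575.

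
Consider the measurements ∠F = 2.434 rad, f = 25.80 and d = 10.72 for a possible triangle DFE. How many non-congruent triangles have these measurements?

1

d·sin F = 10.72·sin(2.434 rad) ≈ 6.968.
Since ∠F is not acute, a triangle exists only if f > d; here f > d, so there is exactly one triangle.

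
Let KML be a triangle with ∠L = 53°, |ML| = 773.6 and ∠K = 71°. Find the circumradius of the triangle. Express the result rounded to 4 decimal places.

409.0877

The third angle is ∠M = 180° − ∠L − ∠K = 56.00°.
Law of sines: |LK| = |ML|·sin M/sin K ≈ 678.3.
Law of sines: |KM| = |ML|·sin L/sin K ≈ 653.42.
Circumradius = |ML|/(2 sin K) ≈ 409.09.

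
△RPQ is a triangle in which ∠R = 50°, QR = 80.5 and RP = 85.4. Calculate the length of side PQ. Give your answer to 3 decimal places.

By the law of cosines, PQ² = QR² + RP² − 2·QR·RP·cos R = 4935.5, so PQ ≈ 70.253.

70.253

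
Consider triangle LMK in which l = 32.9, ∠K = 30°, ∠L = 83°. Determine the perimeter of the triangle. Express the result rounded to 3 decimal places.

The third angle is ∠M = 180° − ∠K − ∠L = 67.00°.
Law of sines: m = l·sin M/sin L ≈ 30.512.
Law of sines: k = l·sin K/sin L ≈ 16.574.
Semiperimeter s = (32.9+30.512+16.574)/2 = 39.993.
Perimeter = 32.9 + 30.512 + 16.574 = 79.986.

perimeter ≈ 79.986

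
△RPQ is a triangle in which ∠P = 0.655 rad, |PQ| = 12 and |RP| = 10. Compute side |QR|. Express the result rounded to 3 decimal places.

By the law of cosines, |QR|² = |RP|² + |PQ|² − 2·|RP|·|PQ|·cos P = 53.668, so |QR| ≈ 7.3259.

7.326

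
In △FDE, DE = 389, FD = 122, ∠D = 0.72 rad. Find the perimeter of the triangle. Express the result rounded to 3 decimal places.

818.972

By the law of cosines, EF² = FD² + DE² − 2·FD·DE·cos D = 94847, so EF ≈ 307.97.
Semiperimeter s = (389+307.97+122)/2 = 409.49.
Perimeter = 389 + 307.97 + 122 = 818.97.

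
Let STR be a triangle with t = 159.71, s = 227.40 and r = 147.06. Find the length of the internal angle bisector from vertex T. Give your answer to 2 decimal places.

165.40

By the law of cosines, cos T = (r² + s² − t²) / (2·r·s) ≈ 0.71513, so ∠T ≈ 44.35°.
The bisector from T has length 2·r·s·cos(∠T/2)/(r+s) ≈ 165.4.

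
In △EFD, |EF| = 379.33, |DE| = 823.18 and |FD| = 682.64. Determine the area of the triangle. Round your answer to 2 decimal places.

area ≈ 128360.70

Semiperimeter s = (682.64 + 823.18 + 379.33)/2 = 942.57.
Heron's formula: area = √(942.57·259.93·119.39·563.24) ≈ 1.2836e+05.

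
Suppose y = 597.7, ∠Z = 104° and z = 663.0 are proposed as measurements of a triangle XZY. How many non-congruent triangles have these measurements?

1

y·sin Z = 597.7·sin(104°) ≈ 579.9.
Since ∠Z is not acute, a triangle exists only if z > y; here z > y, so there is exactly one triangle.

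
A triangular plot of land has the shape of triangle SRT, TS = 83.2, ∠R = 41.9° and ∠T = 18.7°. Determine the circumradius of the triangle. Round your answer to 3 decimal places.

The third angle is ∠S = 180° − ∠R − ∠T = 119.40°.
Law of sines: RT = TS·sin S/sin R ≈ 108.54.
Law of sines: SR = TS·sin T/sin R ≈ 39.943.
Circumradius = TS/(2 sin R) ≈ 62.291.

62.291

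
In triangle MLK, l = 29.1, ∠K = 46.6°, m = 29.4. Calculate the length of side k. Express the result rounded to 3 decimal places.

23.141

By the law of cosines, k² = m² + l² − 2·m·l·cos K = 535.51, so k ≈ 23.141.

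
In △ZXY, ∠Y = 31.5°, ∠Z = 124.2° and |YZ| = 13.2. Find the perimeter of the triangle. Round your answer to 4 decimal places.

The third angle is ∠X = 180° − ∠Y − ∠Z = 24.30°.
Law of sines: |XY| = |YZ|·sin Z/sin X ≈ 26.53.
Law of sines: |ZX| = |YZ|·sin Y/sin X ≈ 16.76.
Semiperimeter s = (26.53+13.2+16.76)/2 = 28.245.
Perimeter = 26.53 + 13.2 + 16.76 = 56.49.

perimeter ≈ 56.4900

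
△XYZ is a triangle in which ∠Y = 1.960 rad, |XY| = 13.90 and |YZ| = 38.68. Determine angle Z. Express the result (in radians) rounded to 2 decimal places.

By the law of cosines, |ZX|² = |XY|² + |YZ|² − 2·|XY|·|YZ|·cos Y = 2097.4, so |ZX| ≈ 45.797.
Law of cosines again: cos Z = (|YZ|² + |ZX|² − |XY|²)/(2·|YZ|·|ZX|) ≈ 0.95976, so ∠Z ≈ 0.285 rad.

∠Z ≈ 0.28 rad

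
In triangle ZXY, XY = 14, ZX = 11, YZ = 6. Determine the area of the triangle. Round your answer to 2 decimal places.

Semiperimeter s = (14 + 6 + 11)/2 = 15.5.
Heron's formula: area = √(15.5·1.5·9.5·4.5) ≈ 31.527.

area ≈ 31.53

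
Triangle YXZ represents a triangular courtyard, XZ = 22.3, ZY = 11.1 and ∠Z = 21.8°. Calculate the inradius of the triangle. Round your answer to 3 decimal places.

1.995

By the law of cosines, YX² = XZ² + ZY² − 2·XZ·ZY·cos Z = 160.84, so YX ≈ 12.682.
Area = ½·XZ·ZY·sin Z ≈ 45.962.
Semiperimeter s = (22.3+11.1+12.682)/2 = 23.041.
Inradius = area/s = 45.962/23.041 ≈ 1.9948.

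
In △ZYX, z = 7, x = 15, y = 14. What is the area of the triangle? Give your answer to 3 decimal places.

area ≈ 48.744

Semiperimeter s = (7 + 14 + 15)/2 = 18.
Heron's formula: area = √(18·11·4·3) ≈ 48.744.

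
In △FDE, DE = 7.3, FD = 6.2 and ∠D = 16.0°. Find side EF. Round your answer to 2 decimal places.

2.17

By the law of cosines, EF² = FD² + DE² − 2·FD·DE·cos D = 4.7166, so EF ≈ 2.1718.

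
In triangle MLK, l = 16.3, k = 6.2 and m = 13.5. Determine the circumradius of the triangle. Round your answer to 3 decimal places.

By the law of cosines, cos M = (l² + k² − m²) / (2·l·k) ≈ 0.60301, so ∠M ≈ 52.91°.
Circumradius = m/(2 sin M) ≈ 8.4615.

R ≈ 8.461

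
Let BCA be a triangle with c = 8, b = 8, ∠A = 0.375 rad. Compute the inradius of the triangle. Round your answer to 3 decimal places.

By the law of cosines, a² = b² + c² − 2·b·c·cos A = 8.895, so a ≈ 2.9825.
Area = ½·b·c·sin A ≈ 11.721.
Semiperimeter s = (8+8+2.9825)/2 = 9.4912.
Inradius = area/s = 11.721/9.4912 ≈ 1.2349.

1.235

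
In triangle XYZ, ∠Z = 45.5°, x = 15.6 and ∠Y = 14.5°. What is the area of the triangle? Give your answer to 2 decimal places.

The third angle is ∠X = 180° − ∠Y − ∠Z = 120.00°.
Law of sines: y = x·sin Y/sin X ≈ 4.5102.
Law of sines: z = x·sin Z/sin X ≈ 12.848.
Area = ½·x·y·sin Z ≈ 25.092.

area ≈ 25.09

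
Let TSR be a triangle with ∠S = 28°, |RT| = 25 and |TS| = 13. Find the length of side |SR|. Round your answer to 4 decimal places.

35.7219

Law of sines: sin R = |TS|·sin S/|RT| ≈ 0.24413.
Since |RT| ≥ |TS|, only the acute value applies: ∠R ≈ 14.13°.
Then ∠T = 180° − ∠S − ∠R ≈ 137.87°.
Law of sines gives |SR| = |RT|·sin T/sin S ≈ 35.722.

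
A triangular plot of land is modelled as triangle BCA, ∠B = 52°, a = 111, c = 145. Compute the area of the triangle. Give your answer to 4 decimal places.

area ≈ 6341.5165

Area = ½·c·a·sin B ≈ 6341.5.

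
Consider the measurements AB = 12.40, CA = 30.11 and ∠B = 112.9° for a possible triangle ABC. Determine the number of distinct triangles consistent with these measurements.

AB·sin B = 12.40·sin(112.9°) ≈ 11.42.
Since ∠B is not acute, a triangle exists only if CA > AB; here CA > AB, so there is exactly one triangle.

1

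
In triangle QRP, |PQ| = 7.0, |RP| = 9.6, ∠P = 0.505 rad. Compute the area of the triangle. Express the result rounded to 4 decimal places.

16.2559

Area = ½·|RP|·|PQ|·sin P ≈ 16.256.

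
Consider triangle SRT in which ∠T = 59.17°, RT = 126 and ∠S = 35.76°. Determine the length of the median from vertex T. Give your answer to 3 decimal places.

The third angle is ∠R = 180° − ∠T − ∠S = 85.07°.
Law of sines: TS = RT·sin R/sin S ≈ 214.81.
Law of sines: SR = RT·sin T/sin S ≈ 185.14.
Median from T: ½√(2·RT² + 2·TS² − SR²) ≈ 149.8.

149.802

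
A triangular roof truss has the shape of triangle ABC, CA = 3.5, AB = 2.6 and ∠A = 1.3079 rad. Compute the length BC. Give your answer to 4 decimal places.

3.7789

By the law of cosines, BC² = CA² + AB² − 2·CA·AB·cos A = 14.28, so BC ≈ 3.7789.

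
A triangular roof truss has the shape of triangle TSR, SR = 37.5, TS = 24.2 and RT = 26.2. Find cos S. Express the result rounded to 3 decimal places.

0.719

By the law of cosines, cos S = (TS² + SR² − RT²) / (2·TS·SR) ≈ 0.71926, so ∠S ≈ 44.01°.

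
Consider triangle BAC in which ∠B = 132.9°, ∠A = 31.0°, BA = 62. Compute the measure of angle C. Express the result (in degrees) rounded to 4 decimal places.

16.1000

The third angle is ∠C = 180° − ∠B − ∠A = 16.10°.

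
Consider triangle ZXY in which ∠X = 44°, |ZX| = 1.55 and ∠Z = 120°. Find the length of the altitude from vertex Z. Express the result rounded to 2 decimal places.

h_Z ≈ 1.08

The third angle is ∠Y = 180° − ∠Z − ∠X = 16.00°.
Law of sines: |XY| = |ZX|·sin Z/sin Y ≈ 4.8699.
Law of sines: |YZ| = |ZX|·sin X/sin Y ≈ 3.9063.
Area = ½·|ZX|·|XY|·sin X ≈ 2.6218.
The altitude from Z has length 2·area/|XY| ≈ 1.0767.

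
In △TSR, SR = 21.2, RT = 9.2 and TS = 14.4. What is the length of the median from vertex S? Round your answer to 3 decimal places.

Median from S: ½√(2·TS² + 2·SR² − RT²) ≈ 17.528.

m_S ≈ 17.528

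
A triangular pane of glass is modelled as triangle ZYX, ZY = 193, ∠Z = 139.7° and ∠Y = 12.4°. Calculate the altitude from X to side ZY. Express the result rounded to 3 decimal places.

57.285

The third angle is ∠X = 180° − ∠Z − ∠Y = 27.90°.
Law of sines: YX = ZY·sin Z/sin X ≈ 266.77.
Law of sines: XZ = ZY·sin Y/sin X ≈ 88.569.
Area = ½·ZY·YX·sin Y ≈ 5528.
The altitude from X has length 2·area/ZY ≈ 57.285.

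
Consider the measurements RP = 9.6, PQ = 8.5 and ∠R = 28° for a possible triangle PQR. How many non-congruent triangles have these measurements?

2

RP·sin R = 9.6·sin(28°) ≈ 4.507.
Since RP sin R < PQ < RP (4.507 < 8.5 < 9.6), two triangles exist.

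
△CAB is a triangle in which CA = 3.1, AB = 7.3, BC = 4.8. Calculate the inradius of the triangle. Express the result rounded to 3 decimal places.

Semiperimeter s = (7.3 + 4.8 + 3.1)/2 = 7.6.
Heron's formula: area = √(7.6·0.3·2.8·4.5) ≈ 5.3599.
Inradius = area/s = 5.3599/7.6 ≈ 0.70524.

0.705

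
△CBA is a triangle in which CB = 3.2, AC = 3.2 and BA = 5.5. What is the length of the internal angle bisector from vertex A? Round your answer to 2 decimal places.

By the law of cosines, cos A = (BA² + AC² − CB²) / (2·BA·AC) ≈ 0.85938, so ∠A ≈ 30.75°.
The bisector from A has length 2·BA·AC·cos(∠A/2)/(BA+AC) ≈ 3.9011.

t_A ≈ 3.90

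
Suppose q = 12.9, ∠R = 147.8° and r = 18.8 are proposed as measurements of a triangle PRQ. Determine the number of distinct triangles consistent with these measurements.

q·sin R = 12.9·sin(147.8°) ≈ 6.874.
Since ∠R is not acute, a triangle exists only if r > q; here r > q, so there is exactly one triangle.

1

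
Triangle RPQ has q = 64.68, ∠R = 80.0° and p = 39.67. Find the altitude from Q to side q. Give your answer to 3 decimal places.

By the law of cosines, r² = p² + q² − 2·p·q·cos R = 4866.1, so r ≈ 69.757.
Area = ½·p·q·sin R ≈ 1263.4.
The altitude from Q has length 2·area/q ≈ 39.067.

39.067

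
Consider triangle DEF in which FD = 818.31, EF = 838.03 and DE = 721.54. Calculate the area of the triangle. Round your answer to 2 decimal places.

Semiperimeter s = (838.03 + 818.31 + 721.54)/2 = 1188.9.
Heron's formula: area = √(1188.9·350.91·370.63·467.4) ≈ 2.6884e+05.

area ≈ 268839.13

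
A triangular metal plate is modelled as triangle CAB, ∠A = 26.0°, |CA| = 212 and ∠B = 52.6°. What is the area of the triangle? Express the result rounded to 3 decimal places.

area ≈ 12155.776

The third angle is ∠C = 180° − ∠A − ∠B = 101.40°.
Law of sines: |AB| = |CA|·sin C/sin B ≈ 261.6.
Law of sines: |BC| = |CA|·sin A/sin B ≈ 116.99.
Area = ½·|CA|·|AB|·sin A ≈ 12156.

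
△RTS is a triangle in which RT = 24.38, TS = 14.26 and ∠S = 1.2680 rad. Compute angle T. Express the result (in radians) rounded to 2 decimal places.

Law of sines: sin R = TS·sin S/RT ≈ 0.55830.
Since RT ≥ TS, only the acute value applies: ∠R ≈ 0.5923 rad.
Then ∠T = π − ∠S − ∠R ≈ 1.2813 rad.

∠T ≈ 1.28 rad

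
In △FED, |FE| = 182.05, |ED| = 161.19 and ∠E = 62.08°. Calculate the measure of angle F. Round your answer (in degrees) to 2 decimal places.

By the law of cosines, |DF|² = |FE|² + |ED|² − 2·|FE|·|ED|·cos E = 31644, so |DF| ≈ 177.89.
Law of cosines again: cos F = (|DF|² + |FE|² − |ED|²)/(2·|DF|·|FE|) ≈ 0.59911, so ∠F ≈ 53.19°.

53.19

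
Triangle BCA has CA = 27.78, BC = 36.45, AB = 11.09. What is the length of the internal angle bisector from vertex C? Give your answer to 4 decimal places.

By the law of cosines, cos C = (BC² + CA² − AB²) / (2·BC·CA) ≈ 0.97639, so ∠C ≈ 12.48°.
The bisector from C has length 2·BC·CA·cos(∠C/2)/(BC+CA) ≈ 31.343.

t_C ≈ 31.3432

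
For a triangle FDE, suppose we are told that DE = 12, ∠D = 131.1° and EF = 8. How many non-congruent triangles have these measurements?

DE·sin D = 12·sin(131.1°) ≈ 9.043.
Since ∠D is not acute, a triangle exists only if EF > DE; here EF ≤ DE, so there is no triangle.

0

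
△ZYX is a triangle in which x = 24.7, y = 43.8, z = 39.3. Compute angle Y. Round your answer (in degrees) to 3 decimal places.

83.014

By the law of cosines, cos Y = (x² + z² − y²) / (2·x·z) ≈ 0.12163, so ∠Y ≈ 83.01°.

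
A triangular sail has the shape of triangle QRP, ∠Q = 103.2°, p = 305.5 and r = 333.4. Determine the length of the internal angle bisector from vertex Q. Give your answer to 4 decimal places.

By the law of cosines, q² = r² + p² − 2·r·p·cos Q = 2.51e+05, so q ≈ 501.
The bisector from Q has length 2·r·p·cos(∠Q/2)/(r+p) ≈ 198.05.

t_Q ≈ 198.0473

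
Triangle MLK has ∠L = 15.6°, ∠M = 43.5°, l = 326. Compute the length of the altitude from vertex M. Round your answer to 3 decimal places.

The third angle is ∠K = 180° − ∠M − ∠L = 120.90°.
Law of sines: m = l·sin M/sin L ≈ 834.46.
Law of sines: k = l·sin K/sin L ≈ 1040.2.
Area = ½·l·m·sin K ≈ 1.1671e+05.
The altitude from M has length 2·area/m ≈ 279.73.

h_M ≈ 279.729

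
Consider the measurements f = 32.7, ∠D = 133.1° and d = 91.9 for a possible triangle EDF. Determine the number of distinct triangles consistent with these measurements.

f·sin D = 32.7·sin(133.1°) ≈ 23.88.
Since ∠D is not acute, a triangle exists only if d > f; here d > f, so there is exactly one triangle.

1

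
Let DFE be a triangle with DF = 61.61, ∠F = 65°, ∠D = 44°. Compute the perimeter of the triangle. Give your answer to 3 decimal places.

perimeter ≈ 165.929

The third angle is ∠E = 180° − ∠D − ∠F = 71.00°.
Law of sines: FE = DF·sin D/sin E ≈ 45.264.
Law of sines: ED = DF·sin F/sin E ≈ 59.055.
Semiperimeter s = (45.264+59.055+61.61)/2 = 82.964.
Perimeter = 45.264 + 59.055 + 61.61 = 165.93.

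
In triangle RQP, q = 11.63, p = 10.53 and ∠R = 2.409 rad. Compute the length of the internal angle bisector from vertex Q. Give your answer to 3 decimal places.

By the law of cosines, r² = q² + p² − 2·q·p·cos R = 428.23, so r ≈ 20.694.
Law of cosines again: cos Q = (p² + r² − q²)/(2·p·r) ≈ 0.92667, so ∠Q ≈ 0.385 rad.
The bisector from Q has length 2·p·r·cos(∠Q/2)/(p+r) ≈ 13.699.

13.699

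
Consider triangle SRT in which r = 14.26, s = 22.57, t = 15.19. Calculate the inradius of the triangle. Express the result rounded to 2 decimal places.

4.10

Semiperimeter p = (22.57 + 14.26 + 15.19)/2 = 26.01.
Heron's formula: area = √(26.01·3.44·11.75·10.82) ≈ 106.66.
Inradius = area/p = 106.66/26.01 ≈ 4.1005.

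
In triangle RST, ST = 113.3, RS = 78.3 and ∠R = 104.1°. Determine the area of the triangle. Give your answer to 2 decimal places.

Law of sines: sin T = RS·sin R/ST ≈ 0.67026.
Since ST ≥ RS, only the acute value applies: ∠T ≈ 42.09°.
Then ∠S = 180° − ∠R − ∠T ≈ 33.81°.
Law of sines gives TR = ST·sin S/sin R ≈ 65.007.
Area = ½·ST·RS·sin S ≈ 2468.4.

2468.36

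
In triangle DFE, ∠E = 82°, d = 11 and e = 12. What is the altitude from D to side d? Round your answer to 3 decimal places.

h_D ≈ 6.501

Law of sines: sin D = d·sin E/e ≈ 0.90775.
Since e ≥ d, only the acute value applies: ∠D ≈ 65.20°.
Then ∠F = 180° − ∠E − ∠D ≈ 32.80°.
Law of sines gives f = e·sin F/sin E ≈ 6.5652.
Area = ½·e·d·sin F ≈ 35.757.
The altitude from D has length 2·area/d ≈ 6.5013.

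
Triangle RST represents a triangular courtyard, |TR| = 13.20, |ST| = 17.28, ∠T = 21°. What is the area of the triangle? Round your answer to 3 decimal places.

area ≈ 40.871

Area = ½·|ST|·|TR|·sin T ≈ 40.871.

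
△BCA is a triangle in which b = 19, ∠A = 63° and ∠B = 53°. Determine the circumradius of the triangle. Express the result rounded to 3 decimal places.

The third angle is ∠C = 180° − ∠A − ∠B = 64.00°.
Law of sines: c = b·sin C/sin B ≈ 21.383.
Law of sines: a = b·sin A/sin B ≈ 21.198.
Circumradius = b/(2 sin B) ≈ 11.895.

11.895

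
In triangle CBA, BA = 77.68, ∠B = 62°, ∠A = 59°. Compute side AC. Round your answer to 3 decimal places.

The third angle is ∠C = 180° − ∠B − ∠A = 59.00°.
Law of sines: AC = BA·sin B/sin C ≈ 80.016.

80.016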